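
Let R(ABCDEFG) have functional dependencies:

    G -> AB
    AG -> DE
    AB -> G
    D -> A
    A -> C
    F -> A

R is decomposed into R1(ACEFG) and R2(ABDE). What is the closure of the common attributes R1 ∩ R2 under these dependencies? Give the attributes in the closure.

R1 ∩ R2 = {AE}.
A → C applies, adding C
Closure: {ACE}.

ACE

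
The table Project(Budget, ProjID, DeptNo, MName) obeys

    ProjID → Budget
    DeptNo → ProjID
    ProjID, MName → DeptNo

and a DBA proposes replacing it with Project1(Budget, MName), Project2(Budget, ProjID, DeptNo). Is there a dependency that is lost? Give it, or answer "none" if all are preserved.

ProjID, MName → DeptNo

Check ProjID, MName → DeptNo: no single fragment contains all of {ProjID, DeptNo, MName}, and the restricted closure of {ProjID, MName} across the fragments never reaches {DeptNo}.
ProjID → Budget is preserved.
DeptNo → ProjID is preserved.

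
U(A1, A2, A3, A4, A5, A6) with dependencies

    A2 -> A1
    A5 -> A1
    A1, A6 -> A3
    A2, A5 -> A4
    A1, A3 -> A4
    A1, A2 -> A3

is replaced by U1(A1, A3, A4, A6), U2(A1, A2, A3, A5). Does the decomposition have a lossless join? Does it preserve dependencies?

lossy but dependency-preserving

Lossless test: (A1, A3)⁺ = {A1, A3, A4}, which is a superkey of neither fragment — lossy.
Dependency preservation: A2, A5 → A4 is not contained in any single fragment, but the restricted closure of its left-hand side across the fragments still reaches the right-hand side; the remaining FDs each lie inside some fragment. All dependencies are preserved.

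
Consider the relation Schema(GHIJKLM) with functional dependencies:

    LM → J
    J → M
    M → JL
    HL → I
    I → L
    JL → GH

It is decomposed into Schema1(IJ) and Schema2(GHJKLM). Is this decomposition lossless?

Common attributes: Schema1 ∩ Schema2 = {J}.
Closure of {J}: J → M applies, adding M; M → JL applies, adding L; JL → GH applies, adding GH; HL → I applies, adding I. So (J)⁺ = {GHIJLM}.
This closure contains every attribute of Schema1, so Schema1 ∩ Schema2 → Schema1. The join is lossless.

Yes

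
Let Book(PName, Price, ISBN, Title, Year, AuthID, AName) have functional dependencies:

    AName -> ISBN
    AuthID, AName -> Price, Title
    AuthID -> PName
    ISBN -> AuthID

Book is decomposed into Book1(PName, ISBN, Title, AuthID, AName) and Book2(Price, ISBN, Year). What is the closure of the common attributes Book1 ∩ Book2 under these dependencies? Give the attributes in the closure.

PName, ISBN, AuthID

Book1 ∩ Book2 = {ISBN}.
ISBN → AuthID applies, adding AuthID
AuthID → PName applies, adding PName
Closure: {PName, ISBN, AuthID}.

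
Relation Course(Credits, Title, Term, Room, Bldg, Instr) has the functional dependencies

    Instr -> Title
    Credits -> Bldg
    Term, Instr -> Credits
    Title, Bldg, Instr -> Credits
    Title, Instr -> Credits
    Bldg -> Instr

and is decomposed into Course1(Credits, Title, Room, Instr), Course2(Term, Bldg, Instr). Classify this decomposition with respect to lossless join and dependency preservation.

Lossless test: (Instr)⁺ = {Credits, Title, Bldg, Instr}, which is a superkey of neither fragment — lossy.
Dependency preservation: Credits → Bldg; Term, Instr → Credits; Title, Bldg, Instr → Credits are not contained in any single fragment, but the restricted closure of each left-hand side across the fragments still reaches the right-hand side; the remaining FDs each lie inside some fragment. All dependencies are preserved.

lossy but dependency-preserving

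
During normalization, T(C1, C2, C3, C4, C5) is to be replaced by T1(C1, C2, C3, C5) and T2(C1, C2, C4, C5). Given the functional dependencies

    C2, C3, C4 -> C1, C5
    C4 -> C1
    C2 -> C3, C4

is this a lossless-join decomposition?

Yes

Common attributes: T1 ∩ T2 = {C1, C2, C5}.
Closure of {C1, C2, C5}: C2 → C3, C4 applies, adding C3, C4. So (C1, C2, C5)⁺ = {C1, C2, C3, C4, C5}.
This closure contains every attribute of T1, so T1 ∩ T2 → T1. The join is lossless.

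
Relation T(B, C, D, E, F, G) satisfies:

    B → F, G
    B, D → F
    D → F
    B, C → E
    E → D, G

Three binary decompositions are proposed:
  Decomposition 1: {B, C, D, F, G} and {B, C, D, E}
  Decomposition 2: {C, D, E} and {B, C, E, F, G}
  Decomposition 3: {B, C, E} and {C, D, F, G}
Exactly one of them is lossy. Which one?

Decomposition 3

Decomposition 1: common = {B, C, D}, closure = {B, C, D, E, F, G} → lossless.
Decomposition 2: common = {C, E}, closure = {C, D, E, F, G} → lossless.
Decomposition 3: common = {C}, closure = {C} → lossy.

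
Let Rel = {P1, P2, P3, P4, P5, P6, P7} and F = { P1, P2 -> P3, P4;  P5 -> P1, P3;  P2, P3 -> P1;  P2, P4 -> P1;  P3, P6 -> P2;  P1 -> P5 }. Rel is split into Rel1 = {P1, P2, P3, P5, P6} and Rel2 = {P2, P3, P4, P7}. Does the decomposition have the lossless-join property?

No

Common attributes: Rel1 ∩ Rel2 = {P2, P3}.
Closure of {P2, P3}: P2, P3 → P1 applies, adding P1; P1 → P5 applies, adding P5; P1, P2 → P3, P4 applies, adding P4. So (P2, P3)⁺ = {P1, P2, P3, P4, P5}.
The closure contains neither all of Rel1 = {P1, P2, P3, P5, P6} nor all of Rel2 = {P2, P3, P4, P7}, so the common attributes are not a superkey of either fragment. The join is lossy.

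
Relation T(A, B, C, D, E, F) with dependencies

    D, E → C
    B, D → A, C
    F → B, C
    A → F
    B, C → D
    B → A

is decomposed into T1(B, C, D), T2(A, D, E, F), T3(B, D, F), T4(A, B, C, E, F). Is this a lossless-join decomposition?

Chase test. Columns are A, B, C, D, E, F; row i has aⱼ where attribute j ∈ Ti, else bᵢⱼ.
Initial tableau (one row per fragment):
  row 1: b11 a2 a3 a4 b15 b16
  row 2: a1 b22 b23 a4 a5 a6
  row 3: b31 a2 b33 a4 b35 a6
  row 4: a1 a2 a3 b44 a5 a6
Rows 1 and 3 agree on B, D; apply B, D→A, C and equate their A, C entries.
Rows 2 and 3 agree on F; apply F→B, C and equate their B, C entries.
Rows 1 and 3 agree on A; apply A→F and equate their F entries.
Rows 1 and 4 agree on B, C; apply B, C→D and equate their D entries.
Rows 1 and 2 agree on B; apply B→A and equate their A entries.
Row 2 is now all distinguished symbols — the join is lossless.

Yes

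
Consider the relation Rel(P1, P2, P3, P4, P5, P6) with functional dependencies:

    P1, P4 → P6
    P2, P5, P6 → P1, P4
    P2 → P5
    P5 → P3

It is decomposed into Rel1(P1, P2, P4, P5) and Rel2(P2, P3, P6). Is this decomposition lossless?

No

Common attributes: Rel1 ∩ Rel2 = {P2}.
Closure of {P2}: P2 → P5 applies, adding P5; P5 → P3 applies, adding P3. So (P2)⁺ = {P2, P3, P5}.
The closure contains neither all of Rel1 = {P1, P2, P4, P5} nor all of Rel2 = {P2, P3, P6}, so the common attributes are not a superkey of either fragment. The join is lossy.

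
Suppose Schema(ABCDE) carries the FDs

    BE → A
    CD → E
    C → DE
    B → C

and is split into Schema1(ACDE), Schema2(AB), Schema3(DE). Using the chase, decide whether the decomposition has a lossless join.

No

Chase test. Columns are ABCDE; row i has aⱼ where attribute j ∈ Schemai, else bᵢⱼ.
Initial tableau (one row per fragment):
  row 1: a1 b12 a3 a4 a5
  row 2: a1 a2 b23 b24 b25
  row 3: b31 b32 b33 a4 a5
No row becomes fully distinguished — the join is lossy.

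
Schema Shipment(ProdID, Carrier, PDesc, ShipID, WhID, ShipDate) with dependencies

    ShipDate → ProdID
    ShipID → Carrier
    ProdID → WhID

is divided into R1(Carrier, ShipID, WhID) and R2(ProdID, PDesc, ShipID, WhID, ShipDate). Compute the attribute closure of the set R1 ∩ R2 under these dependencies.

R1 ∩ R2 = {ShipID, WhID}.
ShipID → Carrier applies, adding Carrier
Closure: {Carrier, ShipID, WhID}.

Carrier, ShipID, WhID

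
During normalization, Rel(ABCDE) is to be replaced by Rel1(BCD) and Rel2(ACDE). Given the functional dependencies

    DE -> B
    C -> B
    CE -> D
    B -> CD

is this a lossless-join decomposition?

Common attributes: Rel1 ∩ Rel2 = {CD}.
Closure of {CD}: C → B applies, adding B. So (CD)⁺ = {BCD}.
This closure contains every attribute of Rel1, so Rel1 ∩ Rel2 → Rel1. The join is lossless.

Yes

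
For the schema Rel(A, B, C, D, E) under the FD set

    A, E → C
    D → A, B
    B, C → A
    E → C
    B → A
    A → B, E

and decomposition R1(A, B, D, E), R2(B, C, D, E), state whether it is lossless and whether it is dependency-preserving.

Lossless test: (B, D, E)⁺ = {A, B, C, D, E}, which contains all of one fragment — lossless.
Dependency preservation: A, E → C; B, C → A are not contained in any single fragment, but the restricted closure of each left-hand side across the fragments still reaches the right-hand side; the remaining FDs each lie inside some fragment. All dependencies are preserved.

lossless and dependency-preserving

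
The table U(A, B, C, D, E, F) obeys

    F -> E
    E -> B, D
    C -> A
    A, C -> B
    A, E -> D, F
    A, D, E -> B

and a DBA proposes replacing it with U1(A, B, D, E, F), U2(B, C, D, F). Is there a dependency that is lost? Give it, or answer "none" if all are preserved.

Check C → A: no single fragment contains all of {A, C}, and the restricted closure of {C} across the fragments never reaches {A}.
F → E is preserved.
E → B, D is preserved.
A, C → B is preserved.
A, E → D, F is preserved.
A, D, E → B is preserved.

C -> A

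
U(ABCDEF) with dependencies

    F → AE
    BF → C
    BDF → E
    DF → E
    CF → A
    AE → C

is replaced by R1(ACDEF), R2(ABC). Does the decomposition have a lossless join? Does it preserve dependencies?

lossy but dependency-preserving

Lossless test: (AC)⁺ = {AC}, which is a superkey of neither fragment — lossy.
Dependency preservation: BF → C; BDF → E are not contained in any single fragment, but the restricted closure of each left-hand side across the fragments still reaches the right-hand side; the remaining FDs each lie inside some fragment. All dependencies are preserved.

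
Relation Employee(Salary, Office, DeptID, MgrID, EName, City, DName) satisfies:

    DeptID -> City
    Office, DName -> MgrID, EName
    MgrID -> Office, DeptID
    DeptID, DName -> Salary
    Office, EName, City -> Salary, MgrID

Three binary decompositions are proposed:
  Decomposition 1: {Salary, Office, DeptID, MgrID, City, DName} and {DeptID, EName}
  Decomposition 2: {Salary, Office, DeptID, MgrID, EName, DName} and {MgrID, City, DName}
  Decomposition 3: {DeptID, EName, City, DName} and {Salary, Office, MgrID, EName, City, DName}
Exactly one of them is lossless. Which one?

Decomposition 1: common = {DeptID}, closure = {DeptID, City} → lossy.
Decomposition 2: common = {MgrID, DName}, closure = {Salary, Office, DeptID, MgrID, EName, City, DName} → lossless.
Decomposition 3: common = {EName, City, DName}, closure = {EName, City, DName} → lossy.

Decomposition 2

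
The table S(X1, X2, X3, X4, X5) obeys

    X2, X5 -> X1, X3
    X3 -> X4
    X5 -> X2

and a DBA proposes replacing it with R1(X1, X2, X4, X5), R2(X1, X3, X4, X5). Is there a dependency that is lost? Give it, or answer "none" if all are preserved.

X2, X5 → X1, X3: restricted closure across fragments reaches X1, X3.
X3 → X4 lies within R2.
X5 → X2 lies within R1.
Every dependency is enforceable on the fragments, so the decomposition is dependency-preserving.

none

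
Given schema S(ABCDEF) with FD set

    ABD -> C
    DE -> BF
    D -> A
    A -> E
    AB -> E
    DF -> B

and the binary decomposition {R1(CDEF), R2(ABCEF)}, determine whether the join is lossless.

No

Common attributes: R1 ∩ R2 = {CEF}.
No dependency enlarges {CEF}, so (CEF)⁺ = {CEF}.
The closure contains neither all of R1 = {CDEF} nor all of R2 = {ABCEF}, so the common attributes are not a superkey of either fragment. The join is lossy.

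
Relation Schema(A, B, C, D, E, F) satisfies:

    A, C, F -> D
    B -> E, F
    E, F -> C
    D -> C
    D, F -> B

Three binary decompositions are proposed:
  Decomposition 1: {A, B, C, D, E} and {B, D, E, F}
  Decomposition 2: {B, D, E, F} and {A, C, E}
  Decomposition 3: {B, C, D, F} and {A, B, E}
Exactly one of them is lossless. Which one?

Decomposition 1

Decomposition 1: common = {B, D, E}, closure = {B, C, D, E, F} → lossless.
Decomposition 2: common = {E}, closure = {E} → lossy.
Decomposition 3: common = {B}, closure = {B, C, E, F} → lossy.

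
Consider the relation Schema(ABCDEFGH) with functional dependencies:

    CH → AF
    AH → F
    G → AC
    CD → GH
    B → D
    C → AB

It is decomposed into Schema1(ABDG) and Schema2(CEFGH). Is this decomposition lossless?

Common attributes: Schema1 ∩ Schema2 = {G}.
Closure of {G}: G → AC applies, adding AC; C → AB applies, adding B; B → D applies, adding D; CD → GH applies, adding H; CH → AF applies, adding F. So (G)⁺ = {ABCDFGH}.
This closure contains every attribute of Schema1, so Schema1 ∩ Schema2 → Schema1. The join is lossless.

Yes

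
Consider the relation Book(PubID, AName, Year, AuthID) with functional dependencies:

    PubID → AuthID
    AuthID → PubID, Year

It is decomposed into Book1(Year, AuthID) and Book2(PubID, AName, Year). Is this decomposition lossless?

Common attributes: Book1 ∩ Book2 = {Year}.
No dependency enlarges {Year}, so (Year)⁺ = {Year}.
The closure contains neither all of Book1 = {Year, AuthID} nor all of Book2 = {PubID, AName, Year}, so the common attributes are not a superkey of either fragment. The join is lossy.

No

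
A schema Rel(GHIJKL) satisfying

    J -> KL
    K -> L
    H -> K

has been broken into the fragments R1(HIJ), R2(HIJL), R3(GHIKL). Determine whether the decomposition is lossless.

No

Chase test. Columns are GHIJKL; row i has aⱼ where attribute j ∈ Ri, else bᵢⱼ.
Initial tableau (one row per fragment):
  row 1: b11 a2 a3 a4 b15 b16
  row 2: b21 a2 a3 a4 b25 a6
  row 3: a1 a2 a3 b34 a5 a6
Rows 1 and 2 agree on J; apply J→KL and equate their KL entries.
Rows 1 and 3 agree on H; apply H→K and equate their K entries.
No row becomes fully distinguished — the join is lossy.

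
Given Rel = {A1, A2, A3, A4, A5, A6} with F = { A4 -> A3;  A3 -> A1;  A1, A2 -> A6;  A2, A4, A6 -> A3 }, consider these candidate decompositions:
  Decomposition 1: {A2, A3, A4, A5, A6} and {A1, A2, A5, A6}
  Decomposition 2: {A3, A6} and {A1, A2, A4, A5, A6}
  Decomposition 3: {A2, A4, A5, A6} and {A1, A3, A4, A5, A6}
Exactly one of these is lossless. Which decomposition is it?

Decomposition 3

Decomposition 1: common = {A2, A5, A6}, closure = {A2, A5, A6} → lossy.
Decomposition 2: common = {A6}, closure = {A6} → lossy.
Decomposition 3: common = {A4, A5, A6}, closure = {A1, A3, A4, A5, A6} → lossless.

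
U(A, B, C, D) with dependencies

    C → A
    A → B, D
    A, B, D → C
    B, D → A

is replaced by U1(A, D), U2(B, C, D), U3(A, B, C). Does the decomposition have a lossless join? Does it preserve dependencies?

Lossless test (chase): Rows 2 and 3 agree on C; apply C→A and equate their A entries. Rows 1 and 2 agree on A; apply A→B, D and equate their B, D entries. Rows 1 and 3 agree on A; apply A→B, D and equate their B, D entries. Rows 1 and 2 agree on A, B, D; apply A, B, D→C and equate their C entries. Row 1 is now all distinguished symbols — the join is lossless.
Dependency preservation: A → B, D; A, B, D → C; B, D → A are not contained in any single fragment, but the restricted closure of each left-hand side across the fragments still reaches the right-hand side; the remaining FDs each lie inside some fragment. All dependencies are preserved.

lossless and dependency-preserving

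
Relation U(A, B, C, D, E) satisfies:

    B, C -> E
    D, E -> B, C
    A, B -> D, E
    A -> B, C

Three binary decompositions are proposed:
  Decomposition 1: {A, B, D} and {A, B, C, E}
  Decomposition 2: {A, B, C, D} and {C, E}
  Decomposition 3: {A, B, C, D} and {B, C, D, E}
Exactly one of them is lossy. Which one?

Decomposition 1: common = {A, B}, closure = {A, B, C, D, E} → lossless.
Decomposition 2: common = {C}, closure = {C} → lossy.
Decomposition 3: common = {B, C, D}, closure = {B, C, D, E} → lossless.

Decomposition 2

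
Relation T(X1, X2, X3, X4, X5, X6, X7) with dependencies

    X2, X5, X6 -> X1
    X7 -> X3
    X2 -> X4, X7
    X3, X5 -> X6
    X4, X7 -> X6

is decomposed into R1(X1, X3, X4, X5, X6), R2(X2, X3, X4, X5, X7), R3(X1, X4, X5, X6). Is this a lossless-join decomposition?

Chase test. Columns are X1, X2, X3, X4, X5, X6, X7; row i has aⱼ where attribute j ∈ Ri, else bᵢⱼ.
Initial tableau (one row per fragment):
  row 1: a1 b12 a3 a4 a5 a6 b17
  row 2: b21 a2 a3 a4 a5 b26 a7
  row 3: a1 b32 b33 a4 a5 a6 b37
Rows 1 and 2 agree on X3, X5; apply X3, X5→X6 and equate their X6 entries.
No row becomes fully distinguished — the join is lossy.

No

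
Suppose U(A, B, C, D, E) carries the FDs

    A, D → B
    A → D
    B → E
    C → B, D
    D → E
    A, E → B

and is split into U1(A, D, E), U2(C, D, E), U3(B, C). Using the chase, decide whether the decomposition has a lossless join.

No

Chase test. Columns are A, B, C, D, E; row i has aⱼ where attribute j ∈ Ui, else bᵢⱼ.
Initial tableau (one row per fragment):
  row 1: a1 b12 b13 a4 a5
  row 2: b21 b22 a3 a4 a5
  row 3: b31 a2 a3 b34 b35
Rows 2 and 3 agree on C; apply C→B, D and equate their B, D entries.
Rows 1 and 3 agree on D; apply D→E and equate their E entries.
No row becomes fully distinguished — the join is lossy.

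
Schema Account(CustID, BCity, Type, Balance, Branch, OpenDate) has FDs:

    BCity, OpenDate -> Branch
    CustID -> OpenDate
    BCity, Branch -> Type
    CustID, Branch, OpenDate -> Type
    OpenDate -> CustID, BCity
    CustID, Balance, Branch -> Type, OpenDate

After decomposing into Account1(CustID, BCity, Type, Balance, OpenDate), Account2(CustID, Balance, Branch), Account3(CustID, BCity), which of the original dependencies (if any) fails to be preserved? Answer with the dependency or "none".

BCity, Branch -> Type

Check BCity, Branch → Type: no single fragment contains all of {BCity, Type, Branch}, and the restricted closure of {BCity, Branch} across the fragments never reaches {Type}.
BCity, OpenDate → Branch is preserved.
CustID → OpenDate is preserved.
CustID, Branch, OpenDate → Type is preserved.
OpenDate → CustID, BCity is preserved.
CustID, Balance, Branch → Type, OpenDate is preserved.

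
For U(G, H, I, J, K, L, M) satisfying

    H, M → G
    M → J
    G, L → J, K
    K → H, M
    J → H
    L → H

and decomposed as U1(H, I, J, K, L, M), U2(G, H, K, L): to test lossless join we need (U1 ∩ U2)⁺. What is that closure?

U1 ∩ U2 = {H, K, L}.
K → H, M applies, adding M
H, M → G applies, adding G
M → J applies, adding J
Closure: {G, H, J, K, L, M}.

G, H, J, K, L, M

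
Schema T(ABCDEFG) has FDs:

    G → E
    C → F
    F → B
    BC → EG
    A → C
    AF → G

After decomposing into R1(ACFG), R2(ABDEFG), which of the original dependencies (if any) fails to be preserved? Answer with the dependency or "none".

G → E lies within R2.
C → F lies within R1.
F → B lies within R2.
BC → EG: restricted closure across fragments reaches EG.
A → C lies within R1.
AF → G lies within R1.
Every dependency is enforceable on the fragments, so the decomposition is dependency-preserving.

none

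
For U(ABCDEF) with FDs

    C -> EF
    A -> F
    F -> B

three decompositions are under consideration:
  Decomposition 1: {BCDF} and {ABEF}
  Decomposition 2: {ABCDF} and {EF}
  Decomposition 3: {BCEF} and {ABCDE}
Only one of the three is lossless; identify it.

Decomposition 1: common = {BF}, closure = {BF} → lossy.
Decomposition 2: common = {F}, closure = {BF} → lossy.
Decomposition 3: common = {BCE}, closure = {BCEF} → lossless.

Decomposition 3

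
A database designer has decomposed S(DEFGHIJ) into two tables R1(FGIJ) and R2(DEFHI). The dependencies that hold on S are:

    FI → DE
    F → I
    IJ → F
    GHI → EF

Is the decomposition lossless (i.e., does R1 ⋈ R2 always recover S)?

Common attributes: R1 ∩ R2 = {FI}.
Closure of {FI}: FI → DE applies, adding DE. So (FI)⁺ = {DEFI}.
The closure contains neither all of R1 = {FGIJ} nor all of R2 = {DEFHI}, so the common attributes are not a superkey of either fragment. The join is lossy.

No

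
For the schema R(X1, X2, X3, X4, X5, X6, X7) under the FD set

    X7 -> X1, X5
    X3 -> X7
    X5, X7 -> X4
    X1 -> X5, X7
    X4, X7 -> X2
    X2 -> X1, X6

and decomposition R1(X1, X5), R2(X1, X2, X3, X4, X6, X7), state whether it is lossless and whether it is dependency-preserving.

Lossless test: (X1)⁺ = {X1, X2, X4, X5, X6, X7}, which contains all of one fragment — lossless.
Dependency preservation: X7 → X1, X5; X5, X7 → X4; X1 → X5, X7 are not contained in any single fragment, but the restricted closure of each left-hand side across the fragments still reaches the right-hand side; the remaining FDs each lie inside some fragment. All dependencies are preserved.

lossless and dependency-preserving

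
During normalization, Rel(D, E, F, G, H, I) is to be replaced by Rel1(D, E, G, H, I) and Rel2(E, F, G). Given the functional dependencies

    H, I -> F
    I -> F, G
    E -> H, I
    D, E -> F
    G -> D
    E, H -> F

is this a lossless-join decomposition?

Common attributes: Rel1 ∩ Rel2 = {E, G}.
Closure of {E, G}: E → H, I applies, adding H, I; G → D applies, adding D; E, H → F applies, adding F. So (E, G)⁺ = {D, E, F, G, H, I}.
This closure contains every attribute of Rel1, so Rel1 ∩ Rel2 → Rel1. The join is lossless.

Yes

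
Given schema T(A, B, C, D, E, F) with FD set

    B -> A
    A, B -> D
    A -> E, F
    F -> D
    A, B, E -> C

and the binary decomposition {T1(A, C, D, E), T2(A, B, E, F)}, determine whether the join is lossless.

No

Common attributes: T1 ∩ T2 = {A, E}.
Closure of {A, E}: A → E, F applies, adding F; F → D applies, adding D. So (A, E)⁺ = {A, D, E, F}.
The closure contains neither all of T1 = {A, C, D, E} nor all of T2 = {A, B, E, F}, so the common attributes are not a superkey of either fragment. The join is lossy.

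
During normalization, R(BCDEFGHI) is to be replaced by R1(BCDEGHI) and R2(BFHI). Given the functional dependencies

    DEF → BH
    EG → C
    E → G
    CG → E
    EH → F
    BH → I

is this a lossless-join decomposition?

No

Common attributes: R1 ∩ R2 = {BHI}.
No dependency enlarges {BHI}, so (BHI)⁺ = {BHI}.
The closure contains neither all of R1 = {BCDEGHI} nor all of R2 = {BFHI}, so the common attributes are not a superkey of either fragment. The join is lossy.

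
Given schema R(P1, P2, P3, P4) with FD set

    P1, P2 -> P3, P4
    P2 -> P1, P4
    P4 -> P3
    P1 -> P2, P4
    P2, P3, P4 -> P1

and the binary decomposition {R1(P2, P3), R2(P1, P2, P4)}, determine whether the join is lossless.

Yes

Common attributes: R1 ∩ R2 = {P2}.
Closure of {P2}: P2 → P1, P4 applies, adding P1, P4; P4 → P3 applies, adding P3. So (P2)⁺ = {P1, P2, P3, P4}.
This closure contains every attribute of R1, so R1 ∩ R2 → R1. The join is lossless.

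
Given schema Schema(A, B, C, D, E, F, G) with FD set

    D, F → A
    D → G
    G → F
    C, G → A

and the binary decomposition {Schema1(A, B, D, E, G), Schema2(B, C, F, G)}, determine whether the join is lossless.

No

Common attributes: Schema1 ∩ Schema2 = {B, G}.
Closure of {B, G}: G → F applies, adding F. So (B, G)⁺ = {B, F, G}.
The closure contains neither all of Schema1 = {A, B, D, E, G} nor all of Schema2 = {B, C, F, G}, so the common attributes are not a superkey of either fragment. The join is lossy.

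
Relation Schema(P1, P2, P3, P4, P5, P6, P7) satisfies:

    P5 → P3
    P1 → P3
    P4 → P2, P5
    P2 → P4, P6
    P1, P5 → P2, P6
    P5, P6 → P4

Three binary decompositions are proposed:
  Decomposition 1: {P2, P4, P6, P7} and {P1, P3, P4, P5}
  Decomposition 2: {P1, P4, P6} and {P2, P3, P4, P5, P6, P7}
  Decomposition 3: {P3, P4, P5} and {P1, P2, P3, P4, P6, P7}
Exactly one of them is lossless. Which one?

Decomposition 3

Decomposition 1: common = {P4}, closure = {P2, P3, P4, P5, P6} → lossy.
Decomposition 2: common = {P4, P6}, closure = {P2, P3, P4, P5, P6} → lossy.
Decomposition 3: common = {P3, P4}, closure = {P2, P3, P4, P5, P6} → lossless.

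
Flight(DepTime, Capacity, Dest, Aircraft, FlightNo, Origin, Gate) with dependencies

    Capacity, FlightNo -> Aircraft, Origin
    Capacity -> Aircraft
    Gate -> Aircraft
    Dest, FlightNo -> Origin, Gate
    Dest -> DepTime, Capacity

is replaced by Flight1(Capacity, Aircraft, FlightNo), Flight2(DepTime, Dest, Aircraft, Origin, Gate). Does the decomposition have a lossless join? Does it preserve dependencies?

Lossless test: (Aircraft)⁺ = {Aircraft}, which is a superkey of neither fragment — lossy.
Dependency preservation: the restricted closure of {Capacity, FlightNo} across the fragments never reaches {Aircraft, Origin}, so Capacity, FlightNo → Aircraft, Origin cannot be enforced without a join — not preserved.

lossy and not dependency-preserving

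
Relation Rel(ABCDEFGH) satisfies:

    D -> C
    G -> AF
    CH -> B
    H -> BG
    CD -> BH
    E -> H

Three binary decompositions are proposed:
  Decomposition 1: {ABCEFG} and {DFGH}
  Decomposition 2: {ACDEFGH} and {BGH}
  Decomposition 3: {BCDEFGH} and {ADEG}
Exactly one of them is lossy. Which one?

Decomposition 1

Decomposition 1: common = {FG}, closure = {AFG} → lossy.
Decomposition 2: common = {GH}, closure = {ABFGH} → lossless.
Decomposition 3: common = {DEG}, closure = {ABCDEFGH} → lossless.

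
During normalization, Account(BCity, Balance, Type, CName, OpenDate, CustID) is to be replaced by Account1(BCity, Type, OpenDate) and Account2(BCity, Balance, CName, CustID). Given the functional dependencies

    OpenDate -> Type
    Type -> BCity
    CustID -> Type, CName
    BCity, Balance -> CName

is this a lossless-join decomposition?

No

Common attributes: Account1 ∩ Account2 = {BCity}.
No dependency enlarges {BCity}, so (BCity)⁺ = {BCity}.
The closure contains neither all of Account1 = {BCity, Type, OpenDate} nor all of Account2 = {BCity, Balance, CName, CustID}, so the common attributes are not a superkey of either fragment. The join is lossy.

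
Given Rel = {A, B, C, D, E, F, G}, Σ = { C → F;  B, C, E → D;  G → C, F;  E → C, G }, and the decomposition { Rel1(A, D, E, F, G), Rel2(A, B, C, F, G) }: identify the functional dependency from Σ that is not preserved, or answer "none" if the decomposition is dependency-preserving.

B, C, E → D

Check B, C, E → D: no single fragment contains all of {B, C, D, E}, and the restricted closure of {B, C, E} across the fragments never reaches {D}.
C → F is preserved.
G → C, F is preserved.
E → C, G is preserved.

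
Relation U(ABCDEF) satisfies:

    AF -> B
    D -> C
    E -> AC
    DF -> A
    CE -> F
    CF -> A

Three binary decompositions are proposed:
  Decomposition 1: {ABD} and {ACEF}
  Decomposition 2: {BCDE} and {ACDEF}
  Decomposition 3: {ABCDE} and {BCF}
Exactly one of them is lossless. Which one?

Decomposition 1: common = {A}, closure = {A} → lossy.
Decomposition 2: common = {CDE}, closure = {ABCDEF} → lossless.
Decomposition 3: common = {BC}, closure = {BC} → lossy.

Decomposition 2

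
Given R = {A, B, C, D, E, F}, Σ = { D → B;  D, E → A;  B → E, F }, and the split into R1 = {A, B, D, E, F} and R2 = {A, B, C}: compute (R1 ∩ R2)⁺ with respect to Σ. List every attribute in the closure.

R1 ∩ R2 = {A, B}.
B → E, F applies, adding E, F
Closure: {A, B, E, F}.

A, B, E, F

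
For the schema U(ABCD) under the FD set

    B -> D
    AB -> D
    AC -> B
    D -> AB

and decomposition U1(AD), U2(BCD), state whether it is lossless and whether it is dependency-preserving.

Lossless test: (D)⁺ = {ABD}, which contains all of one fragment — lossless.
Dependency preservation: the restricted closure of {AC} across the fragments never reaches {B}, so AC → B cannot be enforced without a join — not preserved.

lossless but not dependency-preserving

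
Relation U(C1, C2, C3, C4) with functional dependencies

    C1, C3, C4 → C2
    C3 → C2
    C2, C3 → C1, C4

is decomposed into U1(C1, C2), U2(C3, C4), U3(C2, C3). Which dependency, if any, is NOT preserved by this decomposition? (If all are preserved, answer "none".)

C2, C3 → C1, C4

Check C2, C3 → C1, C4: no single fragment contains all of {C1, C2, C3, C4}, and the restricted closure of {C2, C3} across the fragments never reaches {C1, C4}.
C1, C3, C4 → C2 is preserved.
C3 → C2 is preserved.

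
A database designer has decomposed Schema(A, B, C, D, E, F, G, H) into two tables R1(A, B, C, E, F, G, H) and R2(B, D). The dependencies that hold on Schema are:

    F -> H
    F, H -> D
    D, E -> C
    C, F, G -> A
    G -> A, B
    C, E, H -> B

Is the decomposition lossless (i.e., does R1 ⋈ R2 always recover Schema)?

No

Common attributes: R1 ∩ R2 = {B}.
No dependency enlarges {B}, so (B)⁺ = {B}.
The closure contains neither all of R1 = {A, B, C, E, F, G, H} nor all of R2 = {B, D}, so the common attributes are not a superkey of either fragment. The join is lossy.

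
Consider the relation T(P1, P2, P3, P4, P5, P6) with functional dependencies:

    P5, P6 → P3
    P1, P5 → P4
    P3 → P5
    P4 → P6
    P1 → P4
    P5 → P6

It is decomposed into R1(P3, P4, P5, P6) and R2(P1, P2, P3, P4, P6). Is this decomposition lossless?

Yes

Common attributes: R1 ∩ R2 = {P3, P4, P6}.
Closure of {P3, P4, P6}: P3 → P5 applies, adding P5. So (P3, P4, P6)⁺ = {P3, P4, P5, P6}.
This closure contains every attribute of R1, so R1 ∩ R2 → R1. The join is lossless.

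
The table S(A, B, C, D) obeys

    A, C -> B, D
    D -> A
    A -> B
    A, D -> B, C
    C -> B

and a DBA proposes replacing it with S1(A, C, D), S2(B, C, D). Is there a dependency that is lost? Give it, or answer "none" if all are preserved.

Check A → B: no single fragment contains all of {A, B}, and the restricted closure of {A} across the fragments never reaches {B}.
A, C → B, D is preserved.
D → A is preserved.
A, D → B, C is preserved.
C → B is preserved.

A -> B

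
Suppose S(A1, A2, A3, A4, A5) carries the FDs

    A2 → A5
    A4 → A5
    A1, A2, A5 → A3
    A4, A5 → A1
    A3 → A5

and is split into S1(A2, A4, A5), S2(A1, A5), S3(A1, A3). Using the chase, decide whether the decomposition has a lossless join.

Chase test. Columns are A1, A2, A3, A4, A5; row i has aⱼ where attribute j ∈ Si, else bᵢⱼ.
Initial tableau (one row per fragment):
  row 1: b11 a2 b13 a4 a5
  row 2: a1 b22 b23 b24 a5
  row 3: a1 b32 a3 b34 b35
No row becomes fully distinguished — the join is lossy.

No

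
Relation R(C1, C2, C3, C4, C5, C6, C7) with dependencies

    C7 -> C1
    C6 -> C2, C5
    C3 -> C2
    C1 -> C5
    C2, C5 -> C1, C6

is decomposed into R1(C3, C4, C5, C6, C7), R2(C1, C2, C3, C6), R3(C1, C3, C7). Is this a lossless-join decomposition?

Chase test. Columns are C1, C2, C3, C4, C5, C6, C7; row i has aⱼ where attribute j ∈ Ri, else bᵢⱼ.
Initial tableau (one row per fragment):
  row 1: b11 b12 a3 a4 a5 a6 a7
  row 2: a1 a2 a3 b24 b25 a6 b27
  row 3: a1 b32 a3 b34 b35 b36 a7
Rows 1 and 3 agree on C7; apply C7→C1 and equate their C1 entries.
Rows 1 and 2 agree on C6; apply C6→C2, C5 and equate their C2, C5 entries.
Rows 1 and 3 agree on C3; apply C3→C2 and equate their C2 entries.
Rows 1 and 3 agree on C1; apply C1→C5 and equate their C5 entries.
Rows 1 and 3 agree on C2, C5; apply C2, C5→C1, C6 and equate their C1, C6 entries.
Row 1 is now all distinguished symbols — the join is lossless.

Yes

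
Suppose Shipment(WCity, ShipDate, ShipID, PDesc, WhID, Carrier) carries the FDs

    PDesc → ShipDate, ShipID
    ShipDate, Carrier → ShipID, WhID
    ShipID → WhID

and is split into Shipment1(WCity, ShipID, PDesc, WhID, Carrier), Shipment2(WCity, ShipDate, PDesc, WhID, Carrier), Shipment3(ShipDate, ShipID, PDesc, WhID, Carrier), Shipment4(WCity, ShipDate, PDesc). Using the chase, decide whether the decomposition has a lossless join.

Chase test. Columns are WCity, ShipDate, ShipID, PDesc, WhID, Carrier; row i has aⱼ where attribute j ∈ Shipmenti, else bᵢⱼ.
Initial tableau (one row per fragment):
  row 1: a1 b12 a3 a4 a5 a6
  row 2: a1 a2 b23 a4 a5 a6
  row 3: b31 a2 a3 a4 a5 a6
  row 4: a1 a2 b43 a4 b45 b46
Rows 1 and 2 agree on PDesc; apply PDesc→ShipDate, ShipID and equate their ShipDate, ShipID entries.
Rows 1 and 4 agree on PDesc; apply PDesc→ShipDate, ShipID and equate their ShipDate, ShipID entries.
Rows 1 and 4 agree on ShipID; apply ShipID→WhID and equate their WhID entries.
Row 1 is now all distinguished symbols — the join is lossless.

Yes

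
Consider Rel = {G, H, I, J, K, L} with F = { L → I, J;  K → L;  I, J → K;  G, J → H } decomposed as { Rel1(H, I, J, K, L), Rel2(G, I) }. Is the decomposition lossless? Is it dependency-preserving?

lossy and not dependency-preserving

Lossless test: (I)⁺ = {I}, which is a superkey of neither fragment — lossy.
Dependency preservation: the restricted closure of {G, J} across the fragments never reaches {H}, so G, J → H cannot be enforced without a join — not preserved.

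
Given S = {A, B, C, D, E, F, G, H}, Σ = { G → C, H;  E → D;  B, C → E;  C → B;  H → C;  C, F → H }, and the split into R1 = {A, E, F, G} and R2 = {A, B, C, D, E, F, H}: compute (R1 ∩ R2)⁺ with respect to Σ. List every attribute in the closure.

A, D, E, F

R1 ∩ R2 = {A, E, F}.
E → D applies, adding D
Closure: {A, D, E, F}.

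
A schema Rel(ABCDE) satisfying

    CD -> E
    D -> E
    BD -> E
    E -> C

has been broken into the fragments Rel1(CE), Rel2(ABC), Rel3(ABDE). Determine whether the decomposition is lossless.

Chase test. Columns are ABCDE; row i has aⱼ where attribute j ∈ Reli, else bᵢⱼ.
Initial tableau (one row per fragment):
  row 1: b11 b12 a3 b14 a5
  row 2: a1 a2 a3 b24 b25
  row 3: a1 a2 b33 a4 a5
Rows 1 and 3 agree on E; apply E→C and equate their C entries.
Row 3 is now all distinguished symbols — the join is lossless.

Yes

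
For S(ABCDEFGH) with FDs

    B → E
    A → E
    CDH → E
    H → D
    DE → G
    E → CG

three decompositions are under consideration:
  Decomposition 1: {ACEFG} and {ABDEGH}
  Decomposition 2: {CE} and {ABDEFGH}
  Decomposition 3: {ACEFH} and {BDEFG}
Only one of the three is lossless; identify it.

Decomposition 1: common = {AEG}, closure = {ACEG} → lossy.
Decomposition 2: common = {E}, closure = {CEG} → lossless.
Decomposition 3: common = {EF}, closure = {CEFG} → lossy.

Decomposition 2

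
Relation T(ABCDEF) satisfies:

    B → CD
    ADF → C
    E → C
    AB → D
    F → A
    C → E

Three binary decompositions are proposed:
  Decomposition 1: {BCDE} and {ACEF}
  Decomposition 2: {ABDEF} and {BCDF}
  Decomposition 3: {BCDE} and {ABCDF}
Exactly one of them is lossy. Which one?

Decomposition 1: common = {CE}, closure = {CE} → lossy.
Decomposition 2: common = {BDF}, closure = {ABCDEF} → lossless.
Decomposition 3: common = {BCD}, closure = {BCDE} → lossless.

Decomposition 1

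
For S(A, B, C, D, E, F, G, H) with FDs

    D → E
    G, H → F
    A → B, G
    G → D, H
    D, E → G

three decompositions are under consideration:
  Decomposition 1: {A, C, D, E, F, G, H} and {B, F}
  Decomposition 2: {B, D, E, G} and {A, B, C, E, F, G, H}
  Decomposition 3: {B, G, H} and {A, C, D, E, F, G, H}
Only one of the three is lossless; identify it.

Decomposition 1: common = {F}, closure = {F} → lossy.
Decomposition 2: common = {B, E, G}, closure = {B, D, E, F, G, H} → lossless.
Decomposition 3: common = {G, H}, closure = {D, E, F, G, H} → lossy.

Decomposition 2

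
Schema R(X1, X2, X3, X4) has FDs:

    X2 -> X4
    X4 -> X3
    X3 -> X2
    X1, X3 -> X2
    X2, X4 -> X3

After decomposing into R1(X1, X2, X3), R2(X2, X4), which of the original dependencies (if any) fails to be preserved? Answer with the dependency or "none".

X2 → X4 lies within R2.
X4 → X3: restricted closure across fragments reaches X3.
X3 → X2 lies within R1.
X1, X3 → X2 lies within R1.
X2, X4 → X3: restricted closure across fragments reaches X3.
Every dependency is enforceable on the fragments, so the decomposition is dependency-preserving.

none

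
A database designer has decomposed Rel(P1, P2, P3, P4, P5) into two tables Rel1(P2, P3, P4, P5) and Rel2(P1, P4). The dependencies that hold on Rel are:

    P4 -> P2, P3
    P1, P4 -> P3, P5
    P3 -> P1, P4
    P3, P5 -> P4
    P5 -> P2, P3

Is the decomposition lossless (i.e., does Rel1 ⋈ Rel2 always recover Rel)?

Yes

Common attributes: Rel1 ∩ Rel2 = {P4}.
Closure of {P4}: P4 → P2, P3 applies, adding P2, P3; P3 → P1, P4 applies, adding P1; P1, P4 → P3, P5 applies, adding P5. So (P4)⁺ = {P1, P2, P3, P4, P5}.
This closure contains every attribute of Rel1, so Rel1 ∩ Rel2 → Rel1. The join is lossless.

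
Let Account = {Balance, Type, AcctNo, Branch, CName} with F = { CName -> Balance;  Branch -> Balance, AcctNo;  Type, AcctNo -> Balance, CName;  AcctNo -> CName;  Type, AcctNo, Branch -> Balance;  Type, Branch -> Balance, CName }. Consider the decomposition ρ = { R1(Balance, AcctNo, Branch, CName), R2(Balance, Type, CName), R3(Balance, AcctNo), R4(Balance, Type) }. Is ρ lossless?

No

Chase test. Columns are Balance, Type, AcctNo, Branch, CName; row i has aⱼ where attribute j ∈ Ri, else bᵢⱼ.
Initial tableau (one row per fragment):
  row 1: a1 b12 a3 a4 a5
  row 2: a1 a2 b23 b24 a5
  row 3: a1 b32 a3 b34 b35
  row 4: a1 a2 b43 b44 b45
Rows 1 and 3 agree on AcctNo; apply AcctNo→CName and equate their CName entries.
No row becomes fully distinguished — the join is lossy.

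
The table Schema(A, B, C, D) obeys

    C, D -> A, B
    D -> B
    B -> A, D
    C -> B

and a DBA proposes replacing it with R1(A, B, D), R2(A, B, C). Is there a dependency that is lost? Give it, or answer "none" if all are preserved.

none

C, D → A, B: restricted closure across fragments reaches A, B.
D → B lies within R1.
B → A, D lies within R1.
C → B lies within R2.
Every dependency is enforceable on the fragments, so the decomposition is dependency-preserving.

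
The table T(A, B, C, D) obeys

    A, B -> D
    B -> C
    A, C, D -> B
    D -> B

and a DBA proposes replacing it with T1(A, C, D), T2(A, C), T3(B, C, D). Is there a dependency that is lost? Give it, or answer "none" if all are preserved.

Check A, B → D: no single fragment contains all of {A, B, D}, and the restricted closure of {A, B} across the fragments never reaches {D}.
B → C is preserved.
A, C, D → B is preserved.
D → B is preserved.

A, B -> D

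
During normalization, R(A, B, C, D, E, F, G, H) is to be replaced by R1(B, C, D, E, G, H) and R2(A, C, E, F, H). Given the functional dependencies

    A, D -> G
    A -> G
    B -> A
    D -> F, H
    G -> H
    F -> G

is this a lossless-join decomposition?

No

Common attributes: R1 ∩ R2 = {C, E, H}.
No dependency enlarges {C, E, H}, so (C, E, H)⁺ = {C, E, H}.
The closure contains neither all of R1 = {B, C, D, E, G, H} nor all of R2 = {A, C, E, F, H}, so the common attributes are not a superkey of either fragment. The join is lossy.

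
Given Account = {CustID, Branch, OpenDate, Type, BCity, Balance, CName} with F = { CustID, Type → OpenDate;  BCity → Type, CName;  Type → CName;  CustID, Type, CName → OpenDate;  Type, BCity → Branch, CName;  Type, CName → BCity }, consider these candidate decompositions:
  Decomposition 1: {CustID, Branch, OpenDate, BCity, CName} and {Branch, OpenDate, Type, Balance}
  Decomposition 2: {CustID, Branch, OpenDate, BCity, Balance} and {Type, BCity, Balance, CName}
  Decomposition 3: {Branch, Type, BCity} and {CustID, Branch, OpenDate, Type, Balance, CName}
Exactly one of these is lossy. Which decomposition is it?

Decomposition 1: common = {Branch, OpenDate}, closure = {Branch, OpenDate} → lossy.
Decomposition 2: common = {BCity, Balance}, closure = {Branch, Type, BCity, Balance, CName} → lossless.
Decomposition 3: common = {Branch, Type}, closure = {Branch, Type, BCity, CName} → lossless.

Decomposition 1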